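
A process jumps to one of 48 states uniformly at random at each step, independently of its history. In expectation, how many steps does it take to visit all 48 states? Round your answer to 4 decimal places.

214.0223

Split into phases: going from k distinct to k+1 distinct takes on average 48/(48-k) steps.
E[T] = 48/48 + 48/47 + 48/46 + ... + 48/2 + 48/1 = 48·H_{48}.
H_{48} = 4.45880, so E[T] = 214.02226.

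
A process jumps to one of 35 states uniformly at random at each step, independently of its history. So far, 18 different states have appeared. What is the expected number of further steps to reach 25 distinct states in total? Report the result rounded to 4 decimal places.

The wait to go from k to k+1 distinct states is geometric with mean 35/(35-k).
Sum over k = 18,...,24: E = 35/17 + 35/16 + 35/15 + ... + 35/12 + 35/11 = 17.87045.

17.8704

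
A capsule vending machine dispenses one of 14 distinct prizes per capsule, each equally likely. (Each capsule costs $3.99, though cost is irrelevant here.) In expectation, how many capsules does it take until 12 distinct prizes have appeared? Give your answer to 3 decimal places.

With k distinct prizes already seen, the next new one arrives after an expected 14/(14-k) capsules.
Sum over k = 0,...,11: E = 14/14 + 14/13 + 14/12 + ... + 14/4 + 14/3 = 24.5219.

24.522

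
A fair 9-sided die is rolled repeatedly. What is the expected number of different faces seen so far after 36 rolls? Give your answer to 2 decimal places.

8.87

For each face, P(seen in 36 rolls) = 1 - (8/9)^36 = 0.986.
By linearity of expectation, E[distinct seen] = 9·(1 - (8/9)^36) = 8.870.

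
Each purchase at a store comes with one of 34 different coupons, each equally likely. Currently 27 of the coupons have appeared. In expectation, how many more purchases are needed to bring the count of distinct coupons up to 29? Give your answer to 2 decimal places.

10.52

The wait to go from k to k+1 distinct coupons is geometric with mean 34/(34-k).
Sum over k = 27,...,28: E = 34/7 + 34/6 = 10.524.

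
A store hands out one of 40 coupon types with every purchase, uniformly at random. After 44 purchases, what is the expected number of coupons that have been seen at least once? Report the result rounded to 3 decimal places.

For each coupon, P(seen in 44 purchases) = 1 - (39/40)^44 = 0.6718.
By linearity of expectation, E[distinct seen] = 40·(1 - (39/40)^44) = 26.8700.

26.870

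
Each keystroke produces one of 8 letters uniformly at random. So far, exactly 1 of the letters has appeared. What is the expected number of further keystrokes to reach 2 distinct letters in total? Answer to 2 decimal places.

With k distinct letters already seen, the next new one takes an expected 8/(8-k) keystrokes.
Only the k = 1 term is needed: E = 8/7 = 1.143.

1.14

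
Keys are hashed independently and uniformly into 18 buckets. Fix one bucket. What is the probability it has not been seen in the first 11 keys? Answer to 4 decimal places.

0.5333

On each key the fixed bucket fails to appear with probability 17/18.
P(still missing after 11) = (17/18)^11 = 0.53326.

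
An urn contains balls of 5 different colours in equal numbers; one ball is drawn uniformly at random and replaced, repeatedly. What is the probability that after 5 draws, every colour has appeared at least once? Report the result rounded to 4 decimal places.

By inclusion–exclusion over which colours are missing,
P(all seen) = Σ_{j=0}^{5} (-1)^j C(5,j)((5-j)/5)^5
= 1.00000 - 1.63840 + 0.77760 - 0.10240 + 0.00160 - 0.00000
= 0.03840.

0.0384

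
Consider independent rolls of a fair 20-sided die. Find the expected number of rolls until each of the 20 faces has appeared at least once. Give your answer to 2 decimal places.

After k distinct faces have appeared, the next roll gives a new one with probability (20-k)/20, so the expected wait for the (k+1)-th is 20/(20-k).
E[T] = 20/20 + 20/19 + 20/18 + ... + 20/2 + 20/1 = 20·H_{20}.
H_{20} = 3.598, so E[T] = 71.955.

71.95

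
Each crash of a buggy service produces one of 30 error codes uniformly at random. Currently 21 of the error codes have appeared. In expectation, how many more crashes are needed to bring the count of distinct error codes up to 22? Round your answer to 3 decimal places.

With k distinct error codes already seen, the next new one takes an expected 30/(30-k) crashes.
Only the k = 21 term is needed: E = 30/9 = 3.3333.

3.333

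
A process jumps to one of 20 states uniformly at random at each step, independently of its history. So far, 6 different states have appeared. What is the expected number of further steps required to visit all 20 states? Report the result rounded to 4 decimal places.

65.0312

The wait to go from k to k+1 distinct states is geometric with mean 20/(20-k).
Sum over k = 6,...,19: E = 20/14 + 20/13 + 20/12 + ... + 20/2 + 20/1 = 65.03125.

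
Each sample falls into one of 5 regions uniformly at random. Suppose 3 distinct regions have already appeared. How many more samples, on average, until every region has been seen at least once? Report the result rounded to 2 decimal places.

7.50

From k distinct to k+1 distinct takes on average 5/(5-k) samples.
Sum over k = 3,...,4: E = 5/2 + 5/1 = 7.500.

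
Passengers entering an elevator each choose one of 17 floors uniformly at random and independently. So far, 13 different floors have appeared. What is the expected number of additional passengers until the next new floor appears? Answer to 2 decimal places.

4.25

Each passenger yields a new floor with probability (17-13)/17 = 4/17, so the wait is geometric with mean 17/4.
E = 17/4 = 4.250.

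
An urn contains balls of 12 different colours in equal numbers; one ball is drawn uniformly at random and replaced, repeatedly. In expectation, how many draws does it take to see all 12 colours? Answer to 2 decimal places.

The wait to go from k to k+1 distinct colours is geometric with mean 12/(12-k).
E[T] = 12/12 + 12/11 + 12/10 + ... + 12/2 + 12/1 = 12·H_{12}.
H_{12} = 3.103, so E[T] = 37.239.

37.24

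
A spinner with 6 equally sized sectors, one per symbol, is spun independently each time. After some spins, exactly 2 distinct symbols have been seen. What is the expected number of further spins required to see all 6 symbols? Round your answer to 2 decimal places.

With k distinct symbols already seen, the next new one takes an expected 6/(6-k) spins.
Sum over k = 2,...,5: E = 6/4 + 6/3 + 6/2 + 6/1 = 12.500.

12.50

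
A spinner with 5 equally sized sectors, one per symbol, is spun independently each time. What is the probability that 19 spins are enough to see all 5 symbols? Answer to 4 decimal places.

By inclusion–exclusion over which symbols are missing,
P(all seen) = Σ_{j=0}^{5} (-1)^j C(5,j)((5-j)/5)^19
= 1.00000 - 0.07206 + 0.00061 - 0.00000 + 0.00000 - 0.00000
= 0.92855.

0.9286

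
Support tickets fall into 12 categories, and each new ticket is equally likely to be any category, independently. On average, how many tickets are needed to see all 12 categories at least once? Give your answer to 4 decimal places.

The wait to go from k to k+1 distinct categories is geometric with mean 12/(12-k).
E[T] = 12/12 + 12/11 + 12/10 + ... + 12/2 + 12/1 = 12·H_{12}.
H_{12} = 3.10321, so E[T] = 37.23853.

37.2385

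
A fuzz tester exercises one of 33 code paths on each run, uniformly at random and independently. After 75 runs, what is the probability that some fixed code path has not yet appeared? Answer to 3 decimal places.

Each run misses the fixed code path with probability (33-1)/33 = 32/33, independently.
P(still missing after 75) = (32/33)^75 = 0.0995.

0.099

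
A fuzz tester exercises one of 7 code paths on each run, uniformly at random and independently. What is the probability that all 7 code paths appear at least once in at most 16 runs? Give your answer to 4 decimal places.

0.4977

Let A_i be the event that code path i is missing after 16 runs. By inclusion–exclusion on the A_i,
P(all seen) = Σ_{j=0}^{7} (-1)^j C(7,j)((7-j)/7)^16
= 1.00000 - 0.59422 + 0.09642 - 0.00452 + 0.00005 - 0.00000 + 0.00000 - 0.00000
= 0.49772.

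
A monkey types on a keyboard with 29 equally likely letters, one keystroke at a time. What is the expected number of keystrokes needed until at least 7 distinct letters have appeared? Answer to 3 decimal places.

7.854

Going from k to k+1 distinct takes a geometric number of keystrokes with mean 29/(29-k).
Sum over k = 0,...,6: E = 29/29 + 29/28 + 29/27 + ... + 29/24 + 29/23 = 7.8544.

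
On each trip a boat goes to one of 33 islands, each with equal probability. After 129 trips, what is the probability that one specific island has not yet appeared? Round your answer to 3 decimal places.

0.019

Each trip misses the fixed island with probability (33-1)/33 = 32/33, independently.
P(still missing after 129) = (32/33)^129 = 0.0189.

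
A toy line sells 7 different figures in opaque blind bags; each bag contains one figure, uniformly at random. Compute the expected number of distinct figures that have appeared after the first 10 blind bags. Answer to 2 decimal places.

5.50

For each figure, P(seen in 10 blind bags) = 1 - (6/7)^10 = 0.786.
By linearity of expectation, E[distinct seen] = 7·(1 - (6/7)^10) = 5.502.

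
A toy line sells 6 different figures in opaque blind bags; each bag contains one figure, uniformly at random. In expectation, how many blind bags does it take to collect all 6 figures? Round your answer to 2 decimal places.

Split into phases: going from k distinct to k+1 distinct takes on average 6/(6-k) blind bags.
E[T] = 6/6 + 6/5 + 6/4 + 6/3 + 6/2 + 6/1 = 6·H_{6}.
H_{6} = 2.450, so E[T] = 14.700.

14.70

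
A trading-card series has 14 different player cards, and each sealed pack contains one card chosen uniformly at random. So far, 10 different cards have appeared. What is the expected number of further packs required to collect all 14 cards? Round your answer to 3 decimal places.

The wait to go from k to k+1 distinct cards is geometric with mean 14/(14-k).
Sum over k = 10,...,13: E = 14/4 + 14/3 + 14/2 + 14/1 = 29.1667.

29.167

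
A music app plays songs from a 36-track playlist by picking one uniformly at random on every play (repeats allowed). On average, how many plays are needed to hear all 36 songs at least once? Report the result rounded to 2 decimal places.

Split into phases: going from k distinct to k+1 distinct takes on average 36/(36-k) plays.
E[T] = 36/36 + 36/35 + 36/34 + ... + 36/2 + 36/1 = 36·H_{36}.
H_{36} = 4.175, so E[T] = 150.284.

150.28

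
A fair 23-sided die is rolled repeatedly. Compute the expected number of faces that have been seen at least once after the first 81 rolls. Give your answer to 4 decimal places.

For each face, P(seen in 81 rolls) = 1 - (22/23)^81 = 0.97269.
By linearity of expectation, E[distinct seen] = 23·(1 - (22/23)^81) = 22.37193.

22.3719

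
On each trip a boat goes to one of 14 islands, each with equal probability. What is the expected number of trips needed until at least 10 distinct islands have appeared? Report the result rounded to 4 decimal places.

Going from k to k+1 distinct takes a geometric number of trips with mean 14/(14-k).
Sum over k = 0,...,9: E = 14/14 + 14/13 + 14/12 + ... + 14/6 + 14/5 = 16.35521.

16.3552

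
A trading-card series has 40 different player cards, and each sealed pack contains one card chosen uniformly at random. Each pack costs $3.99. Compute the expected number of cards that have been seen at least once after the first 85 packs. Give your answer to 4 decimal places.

For each card, P(seen in 85 packs) = 1 - (39/40)^85 = 0.88375.
By linearity of expectation, E[distinct seen] = 40·(1 - (39/40)^85) = 35.35001.

35.3500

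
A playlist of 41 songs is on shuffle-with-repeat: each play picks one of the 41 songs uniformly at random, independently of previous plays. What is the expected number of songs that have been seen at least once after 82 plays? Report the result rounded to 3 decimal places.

For each song, P(seen in 82 plays) = 1 - (40/41)^82 = 0.8680.
By linearity of expectation, E[distinct seen] = 41·(1 - (40/41)^82) = 35.5871.

35.587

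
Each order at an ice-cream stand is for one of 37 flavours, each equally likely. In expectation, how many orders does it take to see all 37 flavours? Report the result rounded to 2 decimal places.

155.46

The wait to go from k to k+1 distinct flavours is geometric with mean 37/(37-k).
E[T] = 37/37 + 37/36 + 37/35 + ... + 37/2 + 37/1 = 37·H_{37}.
H_{37} = 4.202, so E[T] = 155.459.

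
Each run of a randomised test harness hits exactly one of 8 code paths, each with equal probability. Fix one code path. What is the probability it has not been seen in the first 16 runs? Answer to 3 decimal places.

0.118

On each run the fixed code path fails to appear with probability 7/8.
P(still missing after 16) = (7/8)^16 = 0.1181.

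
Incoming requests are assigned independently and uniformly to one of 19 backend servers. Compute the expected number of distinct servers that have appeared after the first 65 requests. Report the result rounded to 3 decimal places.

For each server, P(seen in 65 requests) = 1 - (18/19)^65 = 0.9702.
By linearity of expectation, E[distinct seen] = 19·(1 - (18/19)^65) = 18.4344.

18.434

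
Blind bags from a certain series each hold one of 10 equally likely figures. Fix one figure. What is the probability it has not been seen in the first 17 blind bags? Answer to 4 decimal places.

Each blind bag misses the fixed figure with probability (10-1)/10 = 9/10, independently.
P(still missing after 17) = (9/10)^17 = 0.16677.

0.1668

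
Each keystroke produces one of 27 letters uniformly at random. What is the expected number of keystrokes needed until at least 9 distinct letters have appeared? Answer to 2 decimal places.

10.70

With k distinct letters already seen, the next new one arrives after an expected 27/(27-k) keystrokes.
Sum over k = 0,...,8: E = 27/27 + 27/26 + 27/25 + ... + 27/20 + 27/19 = 10.701.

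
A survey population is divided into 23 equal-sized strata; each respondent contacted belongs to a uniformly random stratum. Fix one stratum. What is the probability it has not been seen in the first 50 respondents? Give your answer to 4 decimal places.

On each respondent the fixed stratum fails to appear with probability 22/23.
P(still missing after 50) = (22/23)^50 = 0.10833.

0.1083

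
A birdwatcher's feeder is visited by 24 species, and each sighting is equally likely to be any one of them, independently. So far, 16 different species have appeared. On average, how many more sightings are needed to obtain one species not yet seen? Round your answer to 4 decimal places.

3.0000

Each sighting yields a new species with probability (24-16)/24 = 8/24, so the wait is geometric with mean 24/8.
E = 24/8 = 3.00000.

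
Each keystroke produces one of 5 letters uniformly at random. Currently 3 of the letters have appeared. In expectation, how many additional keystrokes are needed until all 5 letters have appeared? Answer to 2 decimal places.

The wait to go from k to k+1 distinct letters is geometric with mean 5/(5-k).
Sum over k = 3,...,4: E = 5/2 + 5/1 = 7.500.

7.50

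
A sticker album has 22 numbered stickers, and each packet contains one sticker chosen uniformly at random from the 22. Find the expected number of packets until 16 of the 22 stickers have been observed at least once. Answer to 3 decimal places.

With k distinct stickers already seen, the next new one arrives after an expected 22/(22-k) packets.
Sum over k = 0,...,15: E = 22/22 + 22/21 + 22/20 + ... + 22/8 + 22/7 = 27.2979.

27.298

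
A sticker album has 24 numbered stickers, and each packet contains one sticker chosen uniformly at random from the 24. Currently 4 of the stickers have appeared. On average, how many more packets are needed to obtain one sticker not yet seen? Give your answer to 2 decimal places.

1.20

Each packet yields a new sticker with probability (24-4)/24 = 20/24, so the wait is geometric with mean 24/20.
E = 24/20 = 1.200.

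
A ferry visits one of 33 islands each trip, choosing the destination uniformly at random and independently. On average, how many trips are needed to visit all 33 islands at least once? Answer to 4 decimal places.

Split into phases: going from k distinct to k+1 distinct takes on average 33/(33-k) trips.
E[T] = 33/33 + 33/32 + 33/31 + ... + 33/2 + 33/1 = 33·H_{33}.
H_{33} = 4.08880, so E[T] = 134.93034.

134.9303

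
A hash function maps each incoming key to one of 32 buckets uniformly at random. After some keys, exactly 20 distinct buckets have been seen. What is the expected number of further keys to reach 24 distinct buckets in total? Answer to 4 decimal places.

12.3313

With k distinct buckets already seen, the next new one takes an expected 32/(32-k) keys.
Sum over k = 20,...,23: E = 32/12 + 32/11 + 32/10 + 32/9 = 12.33131.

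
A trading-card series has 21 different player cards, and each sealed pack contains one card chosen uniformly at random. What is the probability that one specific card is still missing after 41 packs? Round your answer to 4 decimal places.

0.1353

Each pack misses the fixed card with probability (21-1)/21 = 20/21, independently.
P(still missing after 41) = (20/21)^41 = 0.13528.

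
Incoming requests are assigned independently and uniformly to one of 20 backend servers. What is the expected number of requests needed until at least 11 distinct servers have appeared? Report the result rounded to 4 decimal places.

With k distinct servers already seen, the next new one arrives after an expected 20/(20-k) requests.
Sum over k = 0,...,10: E = 20/20 + 20/19 + 20/18 + ... + 20/11 + 20/10 = 15.37543.

15.3754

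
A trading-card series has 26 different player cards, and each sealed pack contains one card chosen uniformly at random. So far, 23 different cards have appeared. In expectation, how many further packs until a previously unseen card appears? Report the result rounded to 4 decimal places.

8.6667

The number of packs until the next new card is geometric with success probability 3/26, so its mean is 26/3.
E = 26/3 = 8.66667.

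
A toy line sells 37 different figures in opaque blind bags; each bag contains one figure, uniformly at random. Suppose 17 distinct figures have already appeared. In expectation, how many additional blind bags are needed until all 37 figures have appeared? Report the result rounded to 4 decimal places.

From k distinct to k+1 distinct takes on average 37/(37-k) blind bags.
Sum over k = 17,...,36: E = 37/20 + 37/19 + 37/18 + ... + 37/2 + 37/1 = 133.11637.

133.1164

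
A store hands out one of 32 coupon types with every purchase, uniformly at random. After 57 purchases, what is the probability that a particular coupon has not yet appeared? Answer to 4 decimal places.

Each purchase misses the fixed coupon with probability (32-1)/32 = 31/32, independently.
P(still missing after 57) = (31/32)^57 = 0.16371.

0.1637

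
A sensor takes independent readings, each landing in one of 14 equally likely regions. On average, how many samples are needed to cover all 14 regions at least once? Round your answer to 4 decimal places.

45.5219

The wait to go from k to k+1 distinct regions is geometric with mean 14/(14-k).
E[T] = 14/14 + 14/13 + 14/12 + ... + 14/2 + 14/1 = 14·H_{14}.
H_{14} = 3.25156, so E[T] = 45.52187.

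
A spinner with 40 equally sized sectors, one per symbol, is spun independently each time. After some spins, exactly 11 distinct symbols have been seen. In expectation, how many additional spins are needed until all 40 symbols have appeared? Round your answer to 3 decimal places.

With k distinct symbols already seen, the next new one takes an expected 40/(40-k) spins.
Sum over k = 11,...,39: E = 40/29 + 40/28 + 40/27 + ... + 40/2 + 40/1 = 158.4662.

158.466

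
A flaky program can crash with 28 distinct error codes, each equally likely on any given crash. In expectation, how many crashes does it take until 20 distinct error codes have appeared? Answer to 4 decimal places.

33.8608

Going from k to k+1 distinct takes a geometric number of crashes with mean 28/(28-k).
Sum over k = 0,...,19: E = 28/28 + 28/27 + 28/26 + ... + 28/10 + 28/9 = 33.86079.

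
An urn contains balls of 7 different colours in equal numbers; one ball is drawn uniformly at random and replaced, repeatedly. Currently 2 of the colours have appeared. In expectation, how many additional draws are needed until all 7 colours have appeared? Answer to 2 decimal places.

From k distinct to k+1 distinct takes on average 7/(7-k) draws.
Sum over k = 2,...,6: E = 7/5 + 7/4 + 7/3 + 7/2 + 7/1 = 15.983.

15.98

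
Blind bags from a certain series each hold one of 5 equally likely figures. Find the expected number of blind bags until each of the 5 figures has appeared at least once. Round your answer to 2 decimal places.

The wait to go from k to k+1 distinct figures is geometric with mean 5/(5-k).
E[T] = 5/5 + 5/4 + 5/3 + 5/2 + 5/1 = 5·H_{5}.
H_{5} = 2.283, so E[T] = 11.417.

11.42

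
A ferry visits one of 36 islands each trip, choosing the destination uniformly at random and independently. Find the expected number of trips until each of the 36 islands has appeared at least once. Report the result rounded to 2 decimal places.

150.28

After k distinct islands have appeared, the next trip gives a new one with probability (36-k)/36, so the expected wait for the (k+1)-th is 36/(36-k).
E[T] = 36/36 + 36/35 + 36/34 + ... + 36/2 + 36/1 = 36·H_{36}.
H_{36} = 4.175, so E[T] = 150.284.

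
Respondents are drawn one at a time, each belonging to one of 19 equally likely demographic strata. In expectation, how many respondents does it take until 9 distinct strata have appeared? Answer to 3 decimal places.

11.757

Going from k to k+1 distinct takes a geometric number of respondents with mean 19/(19-k).
Sum over k = 0,...,8: E = 19/19 + 19/18 + 19/17 + ... + 19/12 + 19/11 = 11.7567.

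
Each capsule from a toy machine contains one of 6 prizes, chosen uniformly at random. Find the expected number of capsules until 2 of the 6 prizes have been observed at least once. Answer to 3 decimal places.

2.200

Going from k to k+1 distinct takes a geometric number of capsules with mean 6/(6-k).
Sum over k = 0,...,1: E = 6/6 + 6/5 = 2.2000.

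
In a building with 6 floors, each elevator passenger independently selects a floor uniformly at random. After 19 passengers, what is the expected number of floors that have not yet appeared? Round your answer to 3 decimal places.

0.188

For each floor, P(unseen after 19) = (5/6)^19 = 0.0313.
By linearity of expectation, E[unseen] = 6·(5/6)^19 = 0.1878.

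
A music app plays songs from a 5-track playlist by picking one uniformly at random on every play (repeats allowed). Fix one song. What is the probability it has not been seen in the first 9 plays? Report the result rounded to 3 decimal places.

0.134

Each play misses the fixed song with probability (5-1)/5 = 4/5, independently.
P(still missing after 9) = (4/5)^9 = 0.1342.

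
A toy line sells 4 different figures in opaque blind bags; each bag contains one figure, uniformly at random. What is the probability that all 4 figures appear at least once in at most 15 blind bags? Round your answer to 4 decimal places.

By inclusion–exclusion over which figures are missing,
P(all seen) = Σ_{j=0}^{4} (-1)^j C(4,j)((4-j)/4)^15
= 1.00000 - 0.05345 + 0.00018 - 0.00000 + 0.00000
= 0.94673.

0.9467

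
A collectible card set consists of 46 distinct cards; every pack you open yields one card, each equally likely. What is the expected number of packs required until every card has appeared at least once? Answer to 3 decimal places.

The wait to go from k to k+1 distinct cards is geometric with mean 46/(46-k).
E[T] = 46/46 + 46/45 + 46/44 + ... + 46/2 + 46/1 = 46·H_{46}.
H_{46} = 4.4167, so E[T] = 203.1676.

203.168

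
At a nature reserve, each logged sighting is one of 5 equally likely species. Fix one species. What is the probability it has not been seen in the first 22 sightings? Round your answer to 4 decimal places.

Each sighting misses the fixed species with probability (5-1)/5 = 4/5, independently.
P(still missing after 22) = (4/5)^22 = 0.00738.

0.0074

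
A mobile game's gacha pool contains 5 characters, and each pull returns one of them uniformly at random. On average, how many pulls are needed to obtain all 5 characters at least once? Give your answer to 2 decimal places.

11.42

After k distinct characters have appeared, the next pull gives a new one with probability (5-k)/5, so the expected wait for the (k+1)-th is 5/(5-k).
E[T] = 5/5 + 5/4 + 5/3 + 5/2 + 5/1 = 5·H_{5}.
H_{5} = 2.283, so E[T] = 11.417.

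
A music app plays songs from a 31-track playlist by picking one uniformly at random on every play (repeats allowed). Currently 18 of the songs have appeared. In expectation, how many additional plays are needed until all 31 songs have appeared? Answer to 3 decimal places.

98.584

With k distinct songs already seen, the next new one takes an expected 31/(31-k) plays.
Sum over k = 18,...,30: E = 31/13 + 31/12 + 31/11 + ... + 31/2 + 31/1 = 98.5841.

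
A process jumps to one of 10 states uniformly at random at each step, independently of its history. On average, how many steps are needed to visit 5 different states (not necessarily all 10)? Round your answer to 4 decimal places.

Going from k to k+1 distinct takes a geometric number of steps with mean 10/(10-k).
Sum over k = 0,...,4: E = 10/10 + 10/9 + 10/8 + 10/7 + 10/6 = 6.45635.

6.4563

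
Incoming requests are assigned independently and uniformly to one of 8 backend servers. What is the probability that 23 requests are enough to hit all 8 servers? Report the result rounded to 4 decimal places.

0.6654

Let A_i be the event that server i is missing after 23 requests. By inclusion–exclusion on the A_i,
P(all seen) = Σ_{j=0}^{8} (-1)^j C(8,j)((8-j)/8)^23
= 1.00000 - 0.37092 + 0.03746 - 0.00113 + 0.00001 - 0.00000 + 0.00000 - 0.00000 + 0.00000
= 0.66542.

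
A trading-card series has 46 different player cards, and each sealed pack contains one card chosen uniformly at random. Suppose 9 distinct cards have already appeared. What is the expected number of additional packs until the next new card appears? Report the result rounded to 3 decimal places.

1.243

Each pack yields a new card with probability (46-9)/46 = 37/46, so the wait is geometric with mean 46/37.
E = 46/37 = 1.2432.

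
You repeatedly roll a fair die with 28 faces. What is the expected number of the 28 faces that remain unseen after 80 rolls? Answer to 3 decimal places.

1.526

For each face, P(unseen after 80) = (27/28)^80 = 0.0545.
By linearity of expectation, E[unseen] = 28·(27/28)^80 = 1.5262.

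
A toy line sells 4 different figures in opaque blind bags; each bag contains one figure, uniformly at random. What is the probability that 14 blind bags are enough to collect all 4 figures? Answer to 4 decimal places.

0.9291

By inclusion–exclusion over which figures are missing,
P(all seen) = Σ_{j=0}^{4} (-1)^j C(4,j)((4-j)/4)^14
= 1.00000 - 0.07127 + 0.00037 - 0.00000 + 0.00000
= 0.92909.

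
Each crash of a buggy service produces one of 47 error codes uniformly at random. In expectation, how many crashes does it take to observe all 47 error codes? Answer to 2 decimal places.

208.58

After k distinct error codes have appeared, the next crash gives a new one with probability (47-k)/47, so the expected wait for the (k+1)-th is 47/(47-k).
E[T] = 47/47 + 47/46 + 47/45 + ... + 47/2 + 47/1 = 47·H_{47}.
H_{47} = 4.438, so E[T] = 208.584.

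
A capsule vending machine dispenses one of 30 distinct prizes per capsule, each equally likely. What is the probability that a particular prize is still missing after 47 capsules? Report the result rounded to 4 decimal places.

Each capsule misses the fixed prize with probability (30-1)/30 = 29/30, independently.
P(still missing after 47) = (29/30)^47 = 0.20324.

0.2032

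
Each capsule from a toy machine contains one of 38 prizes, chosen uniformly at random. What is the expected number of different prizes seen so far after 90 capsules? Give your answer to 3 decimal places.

34.553

For each prize, P(seen in 90 capsules) = 1 - (37/38)^90 = 0.9093.
By linearity of expectation, E[distinct seen] = 38·(1 - (37/38)^90) = 34.5532.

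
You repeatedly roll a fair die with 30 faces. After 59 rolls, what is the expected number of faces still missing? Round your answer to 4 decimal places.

4.0593

For each face, P(unseen after 59) = (29/30)^59 = 0.13531.
By linearity of expectation, E[unseen] = 30·(29/30)^59 = 4.05928.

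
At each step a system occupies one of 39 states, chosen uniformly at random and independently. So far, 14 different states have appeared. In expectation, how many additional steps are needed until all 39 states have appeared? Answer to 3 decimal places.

With k distinct states already seen, the next new one takes an expected 39/(39-k) steps.
Sum over k = 14,...,38: E = 39/25 + 39/24 + 39/23 + ... + 39/2 + 39/1 = 148.8224.

148.822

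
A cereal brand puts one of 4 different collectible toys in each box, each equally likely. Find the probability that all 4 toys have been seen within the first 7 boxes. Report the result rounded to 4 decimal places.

Let A_i be the event that toy i is missing after 7 boxes. By inclusion–exclusion on the A_i,
P(all seen) = Σ_{j=0}^{4} (-1)^j C(4,j)((4-j)/4)^7
= 1.00000 - 0.53394 + 0.04688 - 0.00024 + 0.00000
= 0.51270.

0.5127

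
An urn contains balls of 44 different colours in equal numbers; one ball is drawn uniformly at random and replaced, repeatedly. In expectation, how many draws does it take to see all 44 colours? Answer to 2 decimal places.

Split into phases: going from k distinct to k+1 distinct takes on average 44/(44-k) draws.
E[T] = 44/44 + 44/43 + 44/42 + ... + 44/2 + 44/1 = 44·H_{44}.
H_{44} = 4.373, so E[T] = 192.400.

192.40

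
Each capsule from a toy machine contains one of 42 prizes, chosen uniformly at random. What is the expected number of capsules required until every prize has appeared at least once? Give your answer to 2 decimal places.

The wait to go from k to k+1 distinct prizes is geometric with mean 42/(42-k).
E[T] = 42/42 + 42/41 + 42/40 + ... + 42/2 + 42/1 = 42·H_{42}.
H_{42} = 4.327, so E[T] = 181.723.

181.72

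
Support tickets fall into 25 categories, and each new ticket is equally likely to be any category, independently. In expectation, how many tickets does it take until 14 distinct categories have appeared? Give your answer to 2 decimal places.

Going from k to k+1 distinct takes a geometric number of tickets with mean 25/(25-k).
Sum over k = 0,...,13: E = 25/25 + 25/24 + 25/23 + ... + 25/13 + 25/12 = 19.902.

19.90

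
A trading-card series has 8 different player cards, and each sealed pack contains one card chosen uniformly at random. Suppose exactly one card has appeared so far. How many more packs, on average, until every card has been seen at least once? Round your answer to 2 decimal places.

20.74

With k distinct cards already seen, the next new one takes an expected 8/(8-k) packs.
Sum over k = 1,...,7: E = 8/7 + 8/6 + 8/5 + ... + 8/2 + 8/1 = 20.743.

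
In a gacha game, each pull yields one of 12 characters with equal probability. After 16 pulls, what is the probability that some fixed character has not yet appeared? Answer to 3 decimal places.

On each pull the fixed character fails to appear with probability 11/12.
P(still missing after 16) = (11/12)^16 = 0.2485.

0.249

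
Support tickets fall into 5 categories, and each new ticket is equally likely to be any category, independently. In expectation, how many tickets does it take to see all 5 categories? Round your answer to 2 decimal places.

After k distinct categories have appeared, the next ticket gives a new one with probability (5-k)/5, so the expected wait for the (k+1)-th is 5/(5-k).
E[T] = 5/5 + 5/4 + 5/3 + 5/2 + 5/1 = 5·H_{5}.
H_{5} = 2.283, so E[T] = 11.417.

11.42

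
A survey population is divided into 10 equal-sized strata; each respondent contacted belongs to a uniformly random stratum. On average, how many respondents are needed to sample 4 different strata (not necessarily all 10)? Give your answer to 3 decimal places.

Going from k to k+1 distinct takes a geometric number of respondents with mean 10/(10-k).
Sum over k = 0,...,3: E = 10/10 + 10/9 + 10/8 + 10/7 = 4.7897.

4.790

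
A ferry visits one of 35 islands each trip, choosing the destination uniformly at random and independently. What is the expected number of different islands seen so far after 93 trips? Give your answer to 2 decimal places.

For each island, P(seen in 93 trips) = 1 - (34/35)^93 = 0.933.
By linearity of expectation, E[distinct seen] = 35·(1 - (34/35)^93) = 32.638.

32.64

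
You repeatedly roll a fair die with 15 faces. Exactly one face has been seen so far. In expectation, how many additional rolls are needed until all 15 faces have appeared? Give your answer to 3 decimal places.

48.773

From k distinct to k+1 distinct takes on average 15/(15-k) rolls.
Sum over k = 1,...,14: E = 15/14 + 15/13 + 15/12 + ... + 15/2 + 15/1 = 48.7734.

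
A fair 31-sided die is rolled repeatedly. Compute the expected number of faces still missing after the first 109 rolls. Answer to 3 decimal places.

0.869

For each face, P(unseen after 109) = (30/31)^109 = 0.0280.
By linearity of expectation, E[unseen] = 31·(30/31)^109 = 0.8693.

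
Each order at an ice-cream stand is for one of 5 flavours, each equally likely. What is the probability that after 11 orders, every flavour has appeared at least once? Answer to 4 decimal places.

By inclusion–exclusion over which flavours are missing,
P(all seen) = Σ_{j=0}^{5} (-1)^j C(5,j)((5-j)/5)^11
= 1.00000 - 0.42950 + 0.03628 - 0.00042 + 0.00000 - 0.00000
= 0.60636.

0.6064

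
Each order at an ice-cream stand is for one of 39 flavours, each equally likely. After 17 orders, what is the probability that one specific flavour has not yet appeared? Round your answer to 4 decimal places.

Each order misses the fixed flavour with probability (39-1)/39 = 38/39, independently.
P(still missing after 17) = (38/39)^17 = 0.64302.

0.6430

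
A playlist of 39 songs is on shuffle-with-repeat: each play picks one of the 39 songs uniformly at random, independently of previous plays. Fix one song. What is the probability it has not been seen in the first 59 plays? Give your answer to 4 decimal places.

Each play misses the fixed song with probability (39-1)/39 = 38/39, independently.
P(still missing after 59) = (38/39)^59 = 0.21598.

0.2160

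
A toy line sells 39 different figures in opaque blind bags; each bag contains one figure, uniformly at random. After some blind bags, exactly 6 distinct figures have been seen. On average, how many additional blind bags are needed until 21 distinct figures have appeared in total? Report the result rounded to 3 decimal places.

From k distinct to k+1 distinct takes on average 39/(39-k) blind bags.
Sum over k = 6,...,20: E = 39/33 + 39/32 + 39/31 + ... + 39/20 + 39/19 = 23.1539.

23.154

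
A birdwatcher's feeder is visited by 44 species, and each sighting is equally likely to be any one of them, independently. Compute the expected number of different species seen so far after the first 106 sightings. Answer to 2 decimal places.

40.15

For each species, P(seen in 106 sightings) = 1 - (43/44)^106 = 0.913.
By linearity of expectation, E[distinct seen] = 44·(1 - (43/44)^106) = 40.153.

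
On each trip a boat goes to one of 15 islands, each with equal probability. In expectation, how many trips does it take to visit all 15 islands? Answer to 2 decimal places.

49.77

The wait to go from k to k+1 distinct islands is geometric with mean 15/(15-k).
E[T] = 15/15 + 15/14 + 15/13 + ... + 15/2 + 15/1 = 15·H_{15}.
H_{15} = 3.318, so E[T] = 49.773.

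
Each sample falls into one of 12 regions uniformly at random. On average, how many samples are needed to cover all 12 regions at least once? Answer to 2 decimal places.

After k distinct regions have appeared, the next sample gives a new one with probability (12-k)/12, so the expected wait for the (k+1)-th is 12/(12-k).
E[T] = 12/12 + 12/11 + 12/10 + ... + 12/2 + 12/1 = 12·H_{12}.
H_{12} = 3.103, so E[T] = 37.239.

37.24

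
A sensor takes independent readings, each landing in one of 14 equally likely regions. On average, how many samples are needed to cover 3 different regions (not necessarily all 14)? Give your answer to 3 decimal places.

Going from k to k+1 distinct takes a geometric number of samples with mean 14/(14-k).
Sum over k = 0,...,2: E = 14/14 + 14/13 + 14/12 = 3.2436.

3.244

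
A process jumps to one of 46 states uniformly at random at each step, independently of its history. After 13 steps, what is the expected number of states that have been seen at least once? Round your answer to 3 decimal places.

For each state, P(seen in 13 steps) = 1 - (45/46)^13 = 0.2485.
By linearity of expectation, E[distinct seen] = 46·(1 - (45/46)^13) = 11.4324.

11.432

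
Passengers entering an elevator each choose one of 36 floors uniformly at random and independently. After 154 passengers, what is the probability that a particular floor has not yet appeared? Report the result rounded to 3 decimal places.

Each passenger misses the fixed floor with probability (36-1)/36 = 35/36, independently.
P(still missing after 154) = (35/36)^154 = 0.0131.

0.013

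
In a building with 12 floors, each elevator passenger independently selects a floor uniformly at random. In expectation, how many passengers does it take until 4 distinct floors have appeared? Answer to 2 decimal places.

Going from k to k+1 distinct takes a geometric number of passengers with mean 12/(12-k).
Sum over k = 0,...,3: E = 12/12 + 12/11 + 12/10 + 12/9 = 4.624.

4.62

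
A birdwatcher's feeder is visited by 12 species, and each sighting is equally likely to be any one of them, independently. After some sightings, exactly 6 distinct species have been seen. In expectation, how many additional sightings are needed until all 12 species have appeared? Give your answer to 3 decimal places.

From k distinct to k+1 distinct takes on average 12/(12-k) sightings.
Sum over k = 6,...,11: E = 12/6 + 12/5 + 12/4 + 12/3 + 12/2 + 12/1 = 29.4000.

29.400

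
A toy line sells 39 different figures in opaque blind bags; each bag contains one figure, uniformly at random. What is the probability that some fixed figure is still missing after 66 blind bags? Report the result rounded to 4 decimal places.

On each blind bag the fixed figure fails to appear with probability 38/39.
P(still missing after 66) = (38/39)^66 = 0.18007.

0.1801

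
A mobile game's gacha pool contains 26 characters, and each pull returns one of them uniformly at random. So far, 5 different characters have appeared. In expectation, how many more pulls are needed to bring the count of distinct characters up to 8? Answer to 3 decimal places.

3.907

From k distinct to k+1 distinct takes on average 26/(26-k) pulls.
Sum over k = 5,...,7: E = 26/21 + 26/20 + 26/19 = 3.9065.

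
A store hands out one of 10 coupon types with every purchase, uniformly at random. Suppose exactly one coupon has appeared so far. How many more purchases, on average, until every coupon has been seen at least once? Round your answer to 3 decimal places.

The wait to go from k to k+1 distinct coupons is geometric with mean 10/(10-k).
Sum over k = 1,...,9: E = 10/9 + 10/8 + 10/7 + ... + 10/2 + 10/1 = 28.2897.

28.290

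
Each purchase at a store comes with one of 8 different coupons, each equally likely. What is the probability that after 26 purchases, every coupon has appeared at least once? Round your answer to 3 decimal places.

Let A_i be the event that coupon i is missing after 26 purchases. By inclusion–exclusion on the A_i,
P(all seen) = Σ_{j=0}^{8} (-1)^j C(8,j)((8-j)/8)^26
= 1.0000 - 0.2485 + 0.0158 - 0.0003 + 0.0000 - 0.0000 + 0.0000 - 0.0000 + 0.0000
= 0.7670.

0.767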